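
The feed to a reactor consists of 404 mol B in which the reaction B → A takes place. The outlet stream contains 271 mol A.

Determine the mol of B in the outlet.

133 mol

For A: n = n₀ + 1ξ → 271 = 0 + 1ξ, giving ξ = 271 mol.
Outlet amounts (n = n₀ + ν ξ):
  B: 404 − 1(271) = 133
  A: 0 + 1(271) = 271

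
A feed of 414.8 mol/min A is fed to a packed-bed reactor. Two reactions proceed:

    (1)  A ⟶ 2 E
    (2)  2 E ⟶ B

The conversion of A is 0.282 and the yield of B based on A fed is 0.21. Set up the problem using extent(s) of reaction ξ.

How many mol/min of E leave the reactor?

59.7 mol/min

Conversion of A: A consumed = 1ξ₁ = 0.282 × 414.8 → ξ₁ = 117 mol/min.
Yield of B: 1ξ₂ / 414.8 = 0.21 → ξ₂ = 87.11 mol/min.
Outlet amounts (n = n₀ + Σ ν·ξ):
  A: 414.8 − 1(117) = 297.8
  E: 0 + 2(117) − 2(87.11) = 59.73
  B: 0 + 1(87.11) = 87.11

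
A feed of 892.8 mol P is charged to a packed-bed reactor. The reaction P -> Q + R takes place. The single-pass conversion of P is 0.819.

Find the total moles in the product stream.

P reacted = 0.819 × 892.8 = 731.2 mol; ν_P = −1, so ξ = 731.2/1 = 731.2 mol.
Outlet amounts (n = n₀ + ν ξ):
  P: 892.8 − 1(731.2) = 161.6
  Q: 0 + 1(731.2) = 731.2
  R: 0 + 1(731.2) = 731.2
Total out = 161.6 + 731.2 + 731.2 = 1624 mol.

1620 mol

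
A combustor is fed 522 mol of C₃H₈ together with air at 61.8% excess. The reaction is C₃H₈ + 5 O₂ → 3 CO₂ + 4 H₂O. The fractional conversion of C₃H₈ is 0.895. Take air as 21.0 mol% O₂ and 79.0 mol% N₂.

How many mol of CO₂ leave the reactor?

Stoichiometric O₂ = 5 × 522 = 2610 mol; O₂ fed = 2610 × 1.618 = 4223 mol.
N₂ fed = 4223 × 79/21 = 15890 mol.
Fuel reacted = 0.895 × 522 → ξ = 467.2 mol.
Outlet (n = n₀ + ν ξ):
  C₃H₈: 522 − 1(467.2) = 54.81
  O₂: 4223 − 5(467.2) = 1887
  N₂: 15890 (inert)
  CO₂: 0 + 3(467.2) = 1402
  H₂O: 0 + 4(467.2) = 1869

1400 mol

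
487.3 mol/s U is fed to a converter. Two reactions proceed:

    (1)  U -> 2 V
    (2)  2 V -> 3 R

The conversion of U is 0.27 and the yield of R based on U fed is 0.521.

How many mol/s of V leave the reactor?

Conversion of U: U consumed = 1ξ₁ = 0.27 × 487.3 → ξ₁ = 131.6 mol/s.
Yield of R: 3ξ₂ / 487.3 = 0.521 → ξ₂ = 84.63 mol/s.
Outlet amounts (n = n₀ + Σ ν·ξ):
  U: 487.3 − 1(131.6) = 355.7
  V: 0 + 2(131.6) − 2(84.63) = 93.89
  R: 0 + 3(84.63) = 253.9

93.9 mol/s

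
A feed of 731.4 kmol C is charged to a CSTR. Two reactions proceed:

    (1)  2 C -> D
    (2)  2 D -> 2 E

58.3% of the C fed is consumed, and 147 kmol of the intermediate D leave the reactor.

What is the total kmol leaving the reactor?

Conversion of C: C consumed = 2ξ₁ = 0.583 × 731.4 → ξ₁ = 213.2 kmol.
D balance: n_D = 0 + 1ξ₁ − 2ξ₂ = 147 → ξ₂ = (1·213.2 − 147)/2 = 33.1 kmol.
Outlet amounts (n = n₀ + Σ ν·ξ):
  C: 731.4 − 2(213.2) = 305
  D: 0 + 1(213.2) − 2(33.1) = 147
  E: 0 + 2(33.1) = 66.2
Total out = 305 + 147 + 66.2 = 518.2 kmol.

518 kmol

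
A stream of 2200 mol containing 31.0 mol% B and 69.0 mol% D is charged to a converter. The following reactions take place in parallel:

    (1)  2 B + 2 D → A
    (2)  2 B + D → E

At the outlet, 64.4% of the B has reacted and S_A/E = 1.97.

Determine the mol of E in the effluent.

Conversion of B: B consumed = 0.644 × 682 = 439.2 mol = 2ξ₁ + 2ξ₂.
Selectivity: 1ξ₁ / (1ξ₂) = 1.97 → ξ₁ = 1.97 ξ₂.
Substitute: (2·1.97 + 2) ξ₂ = 439.2 → ξ₂ = 73.94 mol, ξ₁ = 145.7 mol.
Outlet amounts (n = n₀ + Σ ν·ξ):
  B: 682 − 2(145.7) − 2(73.94) = 242.8
  D: 1518 − 2(145.7) − 1(73.94) = 1153
  A: 0 + 1(145.7) = 145.7
  E: 0 + 1(73.94) = 73.94

73.9 mol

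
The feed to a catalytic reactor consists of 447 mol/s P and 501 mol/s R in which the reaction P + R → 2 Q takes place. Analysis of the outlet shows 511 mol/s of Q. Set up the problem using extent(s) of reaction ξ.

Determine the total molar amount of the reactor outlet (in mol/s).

948 mol/s

For Q: n = n₀ + 2ξ → 511 = 0 + 2ξ, giving ξ = 255.5 mol/s.
Outlet amounts (n = n₀ + ν ξ):
  P: 447 − 1(255.5) = 191.5
  R: 501 − 1(255.5) = 245.5
  Q: 0 + 2(255.5) = 511
Total out = 191.5 + 245.5 + 511 = 948 mol/s.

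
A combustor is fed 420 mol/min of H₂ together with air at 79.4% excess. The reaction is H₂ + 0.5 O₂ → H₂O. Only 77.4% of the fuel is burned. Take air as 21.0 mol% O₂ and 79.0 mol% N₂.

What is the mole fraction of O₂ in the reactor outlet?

Stoichiometric O₂ = 0.5 × 420 = 210 mol/min; O₂ fed = 210 × 1.794 = 376.7 mol/min.
N₂ fed = 376.7 × 79/21 = 1417 mol/min.
Fuel reacted = 0.774 × 420 → ξ = 325.1 mol/min.
Outlet (n = n₀ + ν ξ):
  H₂: 420 − 1(325.1) = 94.92
  O₂: 376.7 − 0.5(325.1) = 214.2
  N₂: 1417 (inert)
  H₂O: 0 + 1(325.1) = 325.1
Total out = 2051 mol/min; y_O₂ = 214.2 / 2051 = 0.1044.

0.104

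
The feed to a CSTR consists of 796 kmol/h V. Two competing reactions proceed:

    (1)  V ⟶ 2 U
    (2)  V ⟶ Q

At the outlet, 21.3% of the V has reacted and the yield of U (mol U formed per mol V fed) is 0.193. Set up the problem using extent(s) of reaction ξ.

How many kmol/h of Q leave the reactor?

Yield of U: 2ξ₁ / 796 = 0.193 → ξ₁ = 76.81 kmol/h.
Conversion of V: 1ξ₁ + 1ξ₂ = 0.213 × 796 = 169.5 → ξ₂ = 92.73 kmol/h.
Outlet amounts (n = n₀ + Σ ν·ξ):
  V: 796 − 1(76.81) − 1(92.73) = 626.5
  U: 0 + 2(76.81) = 153.6
  Q: 0 + 1(92.73) = 92.73

92.7 kmol/h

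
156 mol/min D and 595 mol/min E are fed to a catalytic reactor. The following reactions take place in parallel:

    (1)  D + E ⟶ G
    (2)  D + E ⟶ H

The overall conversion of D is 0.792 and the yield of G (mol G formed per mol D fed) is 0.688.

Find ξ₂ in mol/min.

Yield of G: 1ξ₁ / 156 = 0.688 → ξ₁ = 107.3 mol/min.
Conversion of D: 1ξ₁ + 1ξ₂ = 0.792 × 156 = 123.6 → ξ₂ = 16.22 mol/min.
Outlet amounts (n = n₀ + Σ ν·ξ):
  D: 156 − 1(107.3) − 1(16.22) = 32.45
  E: 595 − 1(107.3) − 1(16.22) = 471.4
  G: 0 + 1(107.3) = 107.3
  H: 0 + 1(16.22) = 16.22

ξ₂ = 16.2 mol/min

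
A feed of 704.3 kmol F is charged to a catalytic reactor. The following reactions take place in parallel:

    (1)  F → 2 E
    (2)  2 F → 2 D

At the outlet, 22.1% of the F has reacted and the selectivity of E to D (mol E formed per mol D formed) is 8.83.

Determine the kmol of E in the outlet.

254 kmol

Conversion of F: F consumed = 0.221 × 704.3 = 155.7 kmol = 1ξ₁ + 2ξ₂.
Selectivity: 2ξ₁ / (2ξ₂) = 8.83 → ξ₁ = 8.83 ξ₂.
Substitute: (1·8.83 + 2) ξ₂ = 155.7 → ξ₂ = 14.37 kmol, ξ₁ = 126.9 kmol.
Outlet amounts (n = n₀ + Σ ν·ξ):
  F: 704.3 − 1(126.9) − 2(14.37) = 548.6
  E: 0 + 2(126.9) = 253.8
  D: 0 + 2(14.37) = 28.74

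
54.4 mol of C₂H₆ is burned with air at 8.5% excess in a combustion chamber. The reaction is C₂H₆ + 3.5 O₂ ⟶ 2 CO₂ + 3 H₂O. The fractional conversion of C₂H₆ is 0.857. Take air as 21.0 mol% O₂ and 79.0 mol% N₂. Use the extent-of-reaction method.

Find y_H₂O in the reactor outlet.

0.132

Stoichiometric O₂ = 3.5 × 54.4 = 190.4 mol; O₂ fed = 190.4 × 1.085 = 206.6 mol.
N₂ fed = 206.6 × 79/21 = 777.1 mol.
Fuel reacted = 0.857 × 54.4 → ξ = 46.62 mol.
Outlet (n = n₀ + ν ξ):
  C₂H₆: 54.4 − 1(46.62) = 7.779
  O₂: 206.6 − 3.5(46.62) = 43.41
  N₂: 777.1 (inert)
  CO₂: 0 + 2(46.62) = 93.24
  H₂O: 0 + 3(46.62) = 139.9
Total out = 1061 mol; y_H₂O = 139.9 / 1061 = 0.1318.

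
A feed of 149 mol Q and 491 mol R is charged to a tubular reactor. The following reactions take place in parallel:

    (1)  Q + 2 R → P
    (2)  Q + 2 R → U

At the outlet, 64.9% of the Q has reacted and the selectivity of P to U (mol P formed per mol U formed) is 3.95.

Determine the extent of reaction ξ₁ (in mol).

Conversion of Q: Q consumed = 0.649 × 149 = 96.7 mol = 1ξ₁ + 1ξ₂.
Selectivity: 1ξ₁ / (1ξ₂) = 3.95 → ξ₁ = 3.95 ξ₂.
Substitute: (1·3.95 + 1) ξ₂ = 96.7 → ξ₂ = 19.54 mol, ξ₁ = 77.17 mol.
Outlet amounts (n = n₀ + Σ ν·ξ):
  Q: 149 − 1(77.17) − 1(19.54) = 52.3
  R: 491 − 2(77.17) − 2(19.54) = 297.6
  P: 0 + 1(77.17) = 77.17
  U: 0 + 1(19.54) = 19.54

ξ₁ = 77.2 mol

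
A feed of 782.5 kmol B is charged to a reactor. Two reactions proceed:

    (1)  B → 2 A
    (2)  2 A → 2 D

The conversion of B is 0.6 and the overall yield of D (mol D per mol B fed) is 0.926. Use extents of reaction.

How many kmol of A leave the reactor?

214 kmol

Conversion of B: B consumed = 1ξ₁ = 0.6 × 782.5 → ξ₁ = 469.5 kmol.
Yield of D: 2ξ₂ / 782.5 = 0.926 → ξ₂ = 362.3 kmol.
Outlet amounts (n = n₀ + Σ ν·ξ):
  B: 782.5 − 1(469.5) = 313
  A: 0 + 2(469.5) − 2(362.3) = 214.4
  D: 0 + 2(362.3) = 724.6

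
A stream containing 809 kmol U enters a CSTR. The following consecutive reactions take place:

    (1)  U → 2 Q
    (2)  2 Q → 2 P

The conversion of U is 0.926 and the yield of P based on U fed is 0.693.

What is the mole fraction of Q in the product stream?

Conversion of U: U consumed = 1ξ₁ = 0.926 × 809 → ξ₁ = 749.1 kmol.
Yield of P: 2ξ₂ / 809 = 0.693 → ξ₂ = 280.3 kmol.
Outlet amounts (n = n₀ + Σ ν·ξ):
  U: 809 − 1(749.1) = 59.87
  Q: 0 + 2(749.1) − 2(280.3) = 937.6
  P: 0 + 2(280.3) = 560.6
Total out = 1558 kmol; y_Q = 937.6 / 1558 = 0.6018.

0.602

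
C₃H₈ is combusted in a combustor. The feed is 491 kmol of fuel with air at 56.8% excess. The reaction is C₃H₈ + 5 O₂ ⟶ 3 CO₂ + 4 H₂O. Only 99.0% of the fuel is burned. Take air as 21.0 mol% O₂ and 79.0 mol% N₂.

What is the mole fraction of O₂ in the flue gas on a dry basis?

Stoichiometric O₂ = 5 × 491 = 2455 kmol; O₂ fed = 2455 × 1.568 = 3849 kmol.
N₂ fed = 3849 × 79/21 = 14480 kmol.
Fuel reacted = 0.99 × 491 → ξ = 486.1 kmol.
Outlet (n = n₀ + ν ξ):
  C₃H₈: 491 − 1(486.1) = 4.91
  O₂: 3849 − 5(486.1) = 1419
  N₂: 14480 (inert)
  CO₂: 0 + 3(486.1) = 1458
  H₂O: 0 + 4(486.1) = 1944
Dry total = 17360 kmol; y_O₂ (dry) = 1419 / 17360 = 0.08172.

0.0817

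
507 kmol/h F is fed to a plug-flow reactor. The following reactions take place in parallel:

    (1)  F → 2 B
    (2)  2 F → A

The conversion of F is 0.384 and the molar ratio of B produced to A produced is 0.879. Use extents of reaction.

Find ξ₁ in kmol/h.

Conversion of F: F consumed = 0.384 × 507 = 194.7 kmol/h = 1ξ₁ + 2ξ₂.
Selectivity: 2ξ₁ / (1ξ₂) = 0.879 → ξ₁ = 0.4395 ξ₂.
Substitute: (1·0.4395 + 2) ξ₂ = 194.7 → ξ₂ = 79.81 kmol/h, ξ₁ = 35.07 kmol/h.
Outlet amounts (n = n₀ + Σ ν·ξ):
  F: 507 − 1(35.07) − 2(79.81) = 312.3
  B: 0 + 2(35.07) = 70.15
  A: 0 + 1(79.81) = 79.81

ξ₁ = 35.1 kmol/h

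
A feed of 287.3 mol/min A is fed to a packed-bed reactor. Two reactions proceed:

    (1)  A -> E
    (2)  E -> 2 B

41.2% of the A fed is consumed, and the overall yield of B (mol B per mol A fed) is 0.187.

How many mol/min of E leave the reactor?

Conversion of A: A consumed = 1ξ₁ = 0.412 × 287.3 → ξ₁ = 118.4 mol/min.
Yield of B: 2ξ₂ / 287.3 = 0.187 → ξ₂ = 26.86 mol/min.
Outlet amounts (n = n₀ + Σ ν·ξ):
  A: 287.3 − 1(118.4) = 168.9
  E: 0 + 1(118.4) − 1(26.86) = 91.51
  B: 0 + 2(26.86) = 53.73

91.5 mol/min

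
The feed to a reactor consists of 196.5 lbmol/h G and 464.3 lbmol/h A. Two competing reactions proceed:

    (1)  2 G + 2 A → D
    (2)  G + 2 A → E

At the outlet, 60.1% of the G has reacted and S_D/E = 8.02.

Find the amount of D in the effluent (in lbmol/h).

Conversion of G: G consumed = 0.601 × 196.5 = 118.1 lbmol/h = 2ξ₁ + 1ξ₂.
Selectivity: 1ξ₁ / (1ξ₂) = 8.02 → ξ₁ = 8.02 ξ₂.
Substitute: (2·8.02 + 1) ξ₂ = 118.1 → ξ₂ = 6.931 lbmol/h, ξ₁ = 55.58 lbmol/h.
Outlet amounts (n = n₀ + Σ ν·ξ):
  G: 196.5 − 2(55.58) − 1(6.931) = 78.4
  A: 464.3 − 2(55.58) − 2(6.931) = 339.3
  D: 0 + 1(55.58) = 55.58
  E: 0 + 1(6.931) = 6.931

55.6 lbmol/h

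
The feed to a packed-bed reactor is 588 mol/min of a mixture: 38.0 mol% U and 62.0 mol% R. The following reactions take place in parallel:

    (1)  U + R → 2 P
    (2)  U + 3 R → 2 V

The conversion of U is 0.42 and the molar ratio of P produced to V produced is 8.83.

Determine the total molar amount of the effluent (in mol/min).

569 mol/min

Conversion of U: U consumed = 0.42 × 223.4 = 93.84 mol/min = 1ξ₁ + 1ξ₂.
Selectivity: 2ξ₁ / (2ξ₂) = 8.83 → ξ₁ = 8.83 ξ₂.
Substitute: (1·8.83 + 1) ξ₂ = 93.84 → ξ₂ = 9.547 mol/min, ξ₁ = 84.3 mol/min.
Outlet amounts (n = n₀ + Σ ν·ξ):
  U: 223.4 − 1(84.3) − 1(9.547) = 129.6
  R: 364.6 − 1(84.3) − 3(9.547) = 251.6
  P: 0 + 2(84.3) = 168.6
  V: 0 + 2(9.547) = 19.09
Total out = 129.6 + 251.6 + 168.6 + 19.09 = 568.9 mol/min.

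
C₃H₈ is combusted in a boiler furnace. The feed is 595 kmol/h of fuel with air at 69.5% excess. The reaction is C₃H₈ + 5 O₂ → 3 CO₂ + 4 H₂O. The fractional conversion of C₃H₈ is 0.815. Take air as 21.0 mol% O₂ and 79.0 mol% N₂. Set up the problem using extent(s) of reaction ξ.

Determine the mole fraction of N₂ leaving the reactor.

Stoichiometric O₂ = 5 × 595 = 2975 kmol/h; O₂ fed = 2975 × 1.695 = 5043 kmol/h.
N₂ fed = 5043 × 79/21 = 18970 kmol/h.
Fuel reacted = 0.815 × 595 → ξ = 484.9 kmol/h.
Outlet (n = n₀ + ν ξ):
  C₃H₈: 595 − 1(484.9) = 110.1
  O₂: 5043 − 5(484.9) = 2618
  N₂: 18970 (inert)
  CO₂: 0 + 3(484.9) = 1455
  H₂O: 0 + 4(484.9) = 1940
Total out = 25090 kmol/h; y_N₂ = 18970 / 25090 = 0.756.

0.756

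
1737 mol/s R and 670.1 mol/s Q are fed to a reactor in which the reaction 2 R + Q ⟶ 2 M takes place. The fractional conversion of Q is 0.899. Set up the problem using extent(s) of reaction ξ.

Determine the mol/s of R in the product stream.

Q reacted = 0.899 × 670.1 = 602.4 mol/s; ν_Q = −1, so ξ = 602.4/1 = 602.4 mol/s.
Outlet amounts (n = n₀ + ν ξ):
  R: 1737 − 2(602.4) = 532.2
  Q: 670.1 − 1(602.4) = 67.68
  M: 0 + 2(602.4) = 1205

532 mol/s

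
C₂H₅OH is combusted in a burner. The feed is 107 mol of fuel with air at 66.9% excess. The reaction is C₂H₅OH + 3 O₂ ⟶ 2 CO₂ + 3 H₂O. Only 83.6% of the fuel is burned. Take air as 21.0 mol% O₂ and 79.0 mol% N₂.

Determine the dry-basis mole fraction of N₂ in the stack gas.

Stoichiometric O₂ = 3 × 107 = 321 mol; O₂ fed = 321 × 1.669 = 535.7 mol.
N₂ fed = 535.7 × 79/21 = 2015 mol.
Fuel reacted = 0.836 × 107 → ξ = 89.45 mol.
Outlet (n = n₀ + ν ξ):
  C₂H₅OH: 107 − 1(89.45) = 17.55
  O₂: 535.7 − 3(89.45) = 267.4
  N₂: 2015 (inert)
  CO₂: 0 + 2(89.45) = 178.9
  H₂O: 0 + 3(89.45) = 268.4
Dry total = 2479 mol; y_N₂ (dry) = 2015 / 2479 = 0.8129.

0.813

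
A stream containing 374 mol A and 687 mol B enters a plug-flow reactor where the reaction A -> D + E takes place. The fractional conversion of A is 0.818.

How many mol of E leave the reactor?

A reacted = 0.818 × 374 = 305.9 mol; ν_A = −1, so ξ = 305.9/1 = 305.9 mol.
Outlet amounts (n = n₀ + ν ξ):
  A: 374 − 1(305.9) = 68.07
  D: 0 + 1(305.9) = 305.9
  E: 0 + 1(305.9) = 305.9
  B: 687 (inert)

306 mol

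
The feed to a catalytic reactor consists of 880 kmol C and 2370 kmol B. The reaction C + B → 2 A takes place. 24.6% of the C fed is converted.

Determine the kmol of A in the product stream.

C reacted = 0.246 × 880 = 216.5 kmol; ν_C = −1, so ξ = 216.5/1 = 216.5 kmol.
Outlet amounts (n = n₀ + ν ξ):
  C: 880 − 1(216.5) = 663.5
  B: 2370 − 1(216.5) = 2154
  A: 0 + 2(216.5) = 433

433 kmol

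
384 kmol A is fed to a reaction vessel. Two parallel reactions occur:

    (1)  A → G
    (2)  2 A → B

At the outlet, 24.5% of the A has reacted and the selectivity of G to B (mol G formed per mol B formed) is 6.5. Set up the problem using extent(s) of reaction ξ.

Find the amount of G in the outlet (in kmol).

71.9 kmol

Conversion of A: A consumed = 0.245 × 384 = 94.08 kmol = 1ξ₁ + 2ξ₂.
Selectivity: 1ξ₁ / (1ξ₂) = 6.5 → ξ₁ = 6.5 ξ₂.
Substitute: (1·6.5 + 2) ξ₂ = 94.08 → ξ₂ = 11.07 kmol, ξ₁ = 71.94 kmol.
Outlet amounts (n = n₀ + Σ ν·ξ):
  A: 384 − 1(71.94) − 2(11.07) = 289.9
  G: 0 + 1(71.94) = 71.94
  B: 0 + 1(11.07) = 11.07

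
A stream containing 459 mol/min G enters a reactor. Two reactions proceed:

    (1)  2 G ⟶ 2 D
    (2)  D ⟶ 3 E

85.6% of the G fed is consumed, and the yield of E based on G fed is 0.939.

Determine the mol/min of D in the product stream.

Conversion of G: G consumed = 2ξ₁ = 0.856 × 459 → ξ₁ = 196.5 mol/min.
Yield of E: 3ξ₂ / 459 = 0.939 → ξ₂ = 143.7 mol/min.
Outlet amounts (n = n₀ + Σ ν·ξ):
  G: 459 − 2(196.5) = 66.1
  D: 0 + 2(196.5) − 1(143.7) = 249.2
  E: 0 + 3(143.7) = 431

249 mol/min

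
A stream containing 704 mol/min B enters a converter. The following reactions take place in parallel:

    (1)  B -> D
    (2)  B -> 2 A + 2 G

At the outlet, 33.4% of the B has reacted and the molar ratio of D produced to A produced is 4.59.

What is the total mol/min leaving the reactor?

773 mol/min

Conversion of B: B consumed = 0.334 × 704 = 235.1 mol/min = 1ξ₁ + 1ξ₂.
Selectivity: 1ξ₁ / (2ξ₂) = 4.59 → ξ₁ = 9.18 ξ₂.
Substitute: (1·9.18 + 1) ξ₂ = 235.1 → ξ₂ = 23.1 mol/min, ξ₁ = 212 mol/min.
Outlet amounts (n = n₀ + Σ ν·ξ):
  B: 704 − 1(212) − 1(23.1) = 468.9
  D: 0 + 1(212) = 212
  A: 0 + 2(23.1) = 46.2
  G: 0 + 2(23.1) = 46.2
Total out = 468.9 + 212 + 46.2 + 46.2 = 773.3 mol/min.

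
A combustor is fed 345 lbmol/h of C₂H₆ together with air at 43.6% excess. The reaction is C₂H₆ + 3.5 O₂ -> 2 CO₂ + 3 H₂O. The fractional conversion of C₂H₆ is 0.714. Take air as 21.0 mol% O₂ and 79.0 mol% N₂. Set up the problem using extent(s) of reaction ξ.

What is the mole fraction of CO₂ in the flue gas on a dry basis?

0.0617

Stoichiometric O₂ = 3.5 × 345 = 1208 lbmol/h; O₂ fed = 1208 × 1.436 = 1734 lbmol/h.
N₂ fed = 1734 × 79/21 = 6523 lbmol/h.
Fuel reacted = 0.714 × 345 → ξ = 246.3 lbmol/h.
Outlet (n = n₀ + ν ξ):
  C₂H₆: 345 − 1(246.3) = 98.67
  O₂: 1734 − 3.5(246.3) = 871.8
  N₂: 6523 (inert)
  CO₂: 0 + 2(246.3) = 492.7
  H₂O: 0 + 3(246.3) = 739
Dry total = 7986 lbmol/h; y_CO₂ (dry) = 492.7 / 7986 = 0.06169.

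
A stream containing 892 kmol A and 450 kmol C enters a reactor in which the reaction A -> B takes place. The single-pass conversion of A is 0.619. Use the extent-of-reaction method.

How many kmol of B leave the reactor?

552 kmol

A reacted = 0.619 × 892 = 552.1 kmol; ν_A = −1, so ξ = 552.1/1 = 552.1 kmol.
Outlet amounts (n = n₀ + ν ξ):
  A: 892 − 1(552.1) = 339.9
  B: 0 + 1(552.1) = 552.1
  C: 450 (inert)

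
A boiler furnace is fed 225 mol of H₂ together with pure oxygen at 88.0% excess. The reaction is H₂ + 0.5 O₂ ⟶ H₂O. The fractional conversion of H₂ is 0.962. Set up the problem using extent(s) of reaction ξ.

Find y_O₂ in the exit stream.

Stoichiometric O₂ = 0.5 × 225 = 112.5 mol; O₂ fed = 112.5 × 1.880 = 211.5 mol.
Fuel reacted = 0.962 × 225 → ξ = 216.4 mol.
Outlet (n = n₀ + ν ξ):
  H₂: 225 − 1(216.4) = 8.55
  O₂: 211.5 − 0.5(216.4) = 103.3
  H₂O: 0 + 1(216.4) = 216.4
Total out = 328.3 mol; y_O₂ = 103.3 / 328.3 = 0.3146.

0.315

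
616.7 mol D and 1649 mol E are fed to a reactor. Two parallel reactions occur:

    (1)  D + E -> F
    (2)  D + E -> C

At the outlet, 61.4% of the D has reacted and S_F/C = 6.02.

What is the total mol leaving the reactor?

Conversion of D: D consumed = 0.614 × 616.7 = 378.7 mol = 1ξ₁ + 1ξ₂.
Selectivity: 1ξ₁ / (1ξ₂) = 6.02 → ξ₁ = 6.02 ξ₂.
Substitute: (1·6.02 + 1) ξ₂ = 378.7 → ξ₂ = 53.94 mol, ξ₁ = 324.7 mol.
Outlet amounts (n = n₀ + Σ ν·ξ):
  D: 616.7 − 1(324.7) − 1(53.94) = 238
  E: 1649 − 1(324.7) − 1(53.94) = 1270
  F: 0 + 1(324.7) = 324.7
  C: 0 + 1(53.94) = 53.94
Total out = 238 + 1270 + 324.7 + 53.94 = 1887 mol.

1890 mol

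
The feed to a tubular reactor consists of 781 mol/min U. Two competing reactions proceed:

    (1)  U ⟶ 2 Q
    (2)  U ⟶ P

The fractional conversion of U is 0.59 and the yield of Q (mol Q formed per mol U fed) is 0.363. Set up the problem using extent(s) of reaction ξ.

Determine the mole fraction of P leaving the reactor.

Yield of Q: 2ξ₁ / 781 = 0.363 → ξ₁ = 141.8 mol/min.
Conversion of U: 1ξ₁ + 1ξ₂ = 0.59 × 781 = 460.8 → ξ₂ = 319 mol/min.
Outlet amounts (n = n₀ + Σ ν·ξ):
  U: 781 − 1(141.8) − 1(319) = 320.2
  Q: 0 + 2(141.8) = 283.5
  P: 0 + 1(319) = 319
Total out = 922.8 mol/min; y_P = 319 / 922.8 = 0.3457.

0.346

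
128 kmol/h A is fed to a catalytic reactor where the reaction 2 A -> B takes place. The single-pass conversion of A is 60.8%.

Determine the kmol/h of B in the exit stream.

38.9 kmol/h

A reacted = 0.608 × 128 = 77.82 kmol/h; ν_A = −2, so ξ = 77.82/2 = 38.91 kmol/h.
Outlet amounts (n = n₀ + ν ξ):
  A: 128 − 2(38.91) = 50.18
  B: 0 + 1(38.91) = 38.91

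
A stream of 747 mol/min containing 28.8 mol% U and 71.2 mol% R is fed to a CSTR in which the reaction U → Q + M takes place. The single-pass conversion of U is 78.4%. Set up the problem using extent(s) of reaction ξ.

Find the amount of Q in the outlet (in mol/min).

169 mol/min

U reacted = 0.784 × 215.1 = 168.7 mol/min; ν_U = −1, so ξ = 168.7/1 = 168.7 mol/min.
Outlet amounts (n = n₀ + ν ξ):
  U: 215.1 − 1(168.7) = 46.47
  Q: 0 + 1(168.7) = 168.7
  M: 0 + 1(168.7) = 168.7
  R: 531.9 (inert)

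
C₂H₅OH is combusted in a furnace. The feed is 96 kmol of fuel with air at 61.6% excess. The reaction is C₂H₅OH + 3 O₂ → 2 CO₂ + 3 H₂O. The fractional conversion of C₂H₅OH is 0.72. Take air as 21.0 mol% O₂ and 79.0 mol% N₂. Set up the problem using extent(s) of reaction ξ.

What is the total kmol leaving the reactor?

2380 kmol

Stoichiometric O₂ = 3 × 96 = 288 kmol; O₂ fed = 288 × 1.616 = 465.4 kmol.
N₂ fed = 465.4 × 79/21 = 1751 kmol.
Fuel reacted = 0.72 × 96 → ξ = 69.12 kmol.
Outlet (n = n₀ + ν ξ):
  C₂H₅OH: 96 − 1(69.12) = 26.88
  O₂: 465.4 − 3(69.12) = 258
  N₂: 1751 (inert)
  CO₂: 0 + 2(69.12) = 138.2
  H₂O: 0 + 3(69.12) = 207.4
Total out = 26.88 + 258 + 1751 + 138.2 + 207.4 = 2381 kmol.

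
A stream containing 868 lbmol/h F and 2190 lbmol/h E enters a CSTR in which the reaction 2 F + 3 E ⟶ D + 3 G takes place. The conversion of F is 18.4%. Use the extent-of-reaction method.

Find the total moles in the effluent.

2980 lbmol/h

F reacted = 0.184 × 868 = 159.7 lbmol/h; ν_F = −2, so ξ = 159.7/2 = 79.86 lbmol/h.
Outlet amounts (n = n₀ + ν ξ):
  F: 868 − 2(79.86) = 708.3
  E: 2190 − 3(79.86) = 1950
  D: 0 + 1(79.86) = 79.86
  G: 0 + 3(79.86) = 239.6
Total out = 708.3 + 1950 + 79.86 + 239.6 = 2978 lbmol/h.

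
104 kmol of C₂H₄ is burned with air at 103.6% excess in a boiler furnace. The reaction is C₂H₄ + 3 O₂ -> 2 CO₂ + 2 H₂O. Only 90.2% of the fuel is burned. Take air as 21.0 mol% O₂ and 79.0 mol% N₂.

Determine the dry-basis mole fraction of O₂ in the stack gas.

Stoichiometric O₂ = 3 × 104 = 312 kmol; O₂ fed = 312 × 2.036 = 635.2 kmol.
N₂ fed = 635.2 × 79/21 = 2390 kmol.
Fuel reacted = 0.902 × 104 → ξ = 93.81 kmol.
Outlet (n = n₀ + ν ξ):
  C₂H₄: 104 − 1(93.81) = 10.19
  O₂: 635.2 − 3(93.81) = 353.8
  N₂: 2390 (inert)
  CO₂: 0 + 2(93.81) = 187.6
  H₂O: 0 + 2(93.81) = 187.6
Dry total = 2941 kmol; y_O₂ (dry) = 353.8 / 2941 = 0.1203.

0.12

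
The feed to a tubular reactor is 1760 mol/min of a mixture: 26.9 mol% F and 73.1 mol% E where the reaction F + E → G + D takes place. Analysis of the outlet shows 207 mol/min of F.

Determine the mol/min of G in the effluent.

266 mol/min

For F: n = n₀ − 1ξ → 207 = 473.4 − 1ξ, giving ξ = 266.4 mol/min.
Outlet amounts (n = n₀ + ν ξ):
  F: 473.4 − 1(266.4) = 207
  E: 1287 − 1(266.4) = 1020
  G: 0 + 1(266.4) = 266.4
  D: 0 + 1(266.4) = 266.4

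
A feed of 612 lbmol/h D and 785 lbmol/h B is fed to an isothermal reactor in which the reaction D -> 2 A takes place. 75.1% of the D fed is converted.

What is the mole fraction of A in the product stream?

D reacted = 0.751 × 612 = 459.6 lbmol/h; ν_D = −1, so ξ = 459.6/1 = 459.6 lbmol/h.
Outlet amounts (n = n₀ + ν ξ):
  D: 612 − 1(459.6) = 152.4
  A: 0 + 2(459.6) = 919.2
  B: 785 (inert)
Total out = 1857 lbmol/h; y_A = 919.2 / 1857 = 0.4951.

0.495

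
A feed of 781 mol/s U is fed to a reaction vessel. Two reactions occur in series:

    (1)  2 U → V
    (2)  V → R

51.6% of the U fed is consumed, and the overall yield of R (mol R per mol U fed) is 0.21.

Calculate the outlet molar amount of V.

37.5 mol/s

Conversion of U: U consumed = 2ξ₁ = 0.516 × 781 → ξ₁ = 201.5 mol/s.
Yield of R: 1ξ₂ / 781 = 0.21 → ξ₂ = 164 mol/s.
Outlet amounts (n = n₀ + Σ ν·ξ):
  U: 781 − 2(201.5) = 378
  V: 0 + 1(201.5) − 1(164) = 37.49
  R: 0 + 1(164) = 164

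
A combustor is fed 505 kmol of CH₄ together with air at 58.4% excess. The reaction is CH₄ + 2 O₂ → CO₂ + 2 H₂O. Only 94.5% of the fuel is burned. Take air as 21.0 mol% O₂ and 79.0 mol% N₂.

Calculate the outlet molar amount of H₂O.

954 kmol

Stoichiometric O₂ = 2 × 505 = 1010 kmol; O₂ fed = 1010 × 1.584 = 1600 kmol.
N₂ fed = 1600 × 79/21 = 6018 kmol.
Fuel reacted = 0.945 × 505 → ξ = 477.2 kmol.
Outlet (n = n₀ + ν ξ):
  CH₄: 505 − 1(477.2) = 27.78
  O₂: 1600 − 2(477.2) = 645.4
  N₂: 6018 (inert)
  CO₂: 0 + 1(477.2) = 477.2
  H₂O: 0 + 2(477.2) = 954.4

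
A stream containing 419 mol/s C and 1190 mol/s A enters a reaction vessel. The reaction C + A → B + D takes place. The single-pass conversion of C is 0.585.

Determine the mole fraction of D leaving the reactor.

C reacted = 0.585 × 419 = 245.1 mol/s; ν_C = −1, so ξ = 245.1/1 = 245.1 mol/s.
Outlet amounts (n = n₀ + ν ξ):
  C: 419 − 1(245.1) = 173.9
  A: 1190 − 1(245.1) = 944.9
  B: 0 + 1(245.1) = 245.1
  D: 0 + 1(245.1) = 245.1
Total out = 1609 mol/s; y_D = 245.1 / 1609 = 0.1523.

0.152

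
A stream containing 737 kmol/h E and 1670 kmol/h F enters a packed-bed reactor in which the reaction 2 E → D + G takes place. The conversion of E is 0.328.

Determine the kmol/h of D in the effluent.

E reacted = 0.328 × 737 = 241.7 kmol/h; ν_E = −2, so ξ = 241.7/2 = 120.9 kmol/h.
Outlet amounts (n = n₀ + ν ξ):
  E: 737 − 2(120.9) = 495.3
  D: 0 + 1(120.9) = 120.9
  G: 0 + 1(120.9) = 120.9
  F: 1670 (inert)

121 kmol/h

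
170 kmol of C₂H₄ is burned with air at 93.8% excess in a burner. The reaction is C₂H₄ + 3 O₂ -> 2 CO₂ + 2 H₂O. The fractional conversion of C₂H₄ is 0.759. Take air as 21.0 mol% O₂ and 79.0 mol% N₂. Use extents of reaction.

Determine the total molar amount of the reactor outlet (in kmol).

4880 kmol

Stoichiometric O₂ = 3 × 170 = 510 kmol; O₂ fed = 510 × 1.938 = 988.4 kmol.
N₂ fed = 988.4 × 79/21 = 3718 kmol.
Fuel reacted = 0.759 × 170 → ξ = 129 kmol.
Outlet (n = n₀ + ν ξ):
  C₂H₄: 170 − 1(129) = 40.97
  O₂: 988.4 − 3(129) = 601.3
  N₂: 3718 (inert)
  CO₂: 0 + 2(129) = 258.1
  H₂O: 0 + 2(129) = 258.1
Total out = 40.97 + 601.3 + 3718 + 258.1 + 258.1 = 4877 kmol.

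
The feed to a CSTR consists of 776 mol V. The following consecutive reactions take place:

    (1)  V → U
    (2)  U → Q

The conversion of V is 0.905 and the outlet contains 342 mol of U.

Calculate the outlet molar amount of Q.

360 mol

Conversion of V: V consumed = 1ξ₁ = 0.905 × 776 → ξ₁ = 702.3 mol.
U balance: n_U = 0 + 1ξ₁ − 1ξ₂ = 342 → ξ₂ = (1·702.3 − 342)/1 = 360.3 mol.
Outlet amounts (n = n₀ + Σ ν·ξ):
  V: 776 − 1(702.3) = 73.72
  U: 0 + 1(702.3) − 1(360.3) = 342
  Q: 0 + 1(360.3) = 360.3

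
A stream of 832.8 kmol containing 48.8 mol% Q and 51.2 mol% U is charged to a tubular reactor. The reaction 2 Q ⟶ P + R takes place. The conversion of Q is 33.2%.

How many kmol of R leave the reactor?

Q reacted = 0.332 × 406.4 = 134.9 kmol; ν_Q = −2, so ξ = 134.9/2 = 67.46 kmol.
Outlet amounts (n = n₀ + ν ξ):
  Q: 406.4 − 2(67.46) = 271.5
  P: 0 + 1(67.46) = 67.46
  R: 0 + 1(67.46) = 67.46
  U: 426.4 (inert)

67.5 kmol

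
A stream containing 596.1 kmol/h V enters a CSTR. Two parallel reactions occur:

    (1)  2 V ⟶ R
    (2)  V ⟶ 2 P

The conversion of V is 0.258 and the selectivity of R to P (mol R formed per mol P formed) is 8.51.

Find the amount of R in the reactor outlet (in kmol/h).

Conversion of V: V consumed = 0.258 × 596.1 = 153.8 kmol/h = 2ξ₁ + 1ξ₂.
Selectivity: 1ξ₁ / (2ξ₂) = 8.51 → ξ₁ = 17.02 ξ₂.
Substitute: (2·17.02 + 1) ξ₂ = 153.8 → ξ₂ = 4.389 kmol/h, ξ₁ = 74.7 kmol/h.
Outlet amounts (n = n₀ + Σ ν·ξ):
  V: 596.1 − 2(74.7) − 1(4.389) = 442.3
  R: 0 + 1(74.7) = 74.7
  P: 0 + 2(4.389) = 8.778

74.7 kmol/h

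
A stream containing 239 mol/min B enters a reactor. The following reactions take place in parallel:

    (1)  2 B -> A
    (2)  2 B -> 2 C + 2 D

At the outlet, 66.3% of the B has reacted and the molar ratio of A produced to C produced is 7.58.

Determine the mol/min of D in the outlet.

Conversion of B: B consumed = 0.663 × 239 = 158.5 mol/min = 2ξ₁ + 2ξ₂.
Selectivity: 1ξ₁ / (2ξ₂) = 7.58 → ξ₁ = 15.16 ξ₂.
Substitute: (2·15.16 + 2) ξ₂ = 158.5 → ξ₂ = 4.903 mol/min, ξ₁ = 74.33 mol/min.
Outlet amounts (n = n₀ + Σ ν·ξ):
  B: 239 − 2(74.33) − 2(4.903) = 80.54
  A: 0 + 1(74.33) = 74.33
  C: 0 + 2(4.903) = 9.806
  D: 0 + 2(4.903) = 9.806

9.81 mol/min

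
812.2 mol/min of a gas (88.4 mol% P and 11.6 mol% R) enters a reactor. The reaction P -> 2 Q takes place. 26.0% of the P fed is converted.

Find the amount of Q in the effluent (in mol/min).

373 mol/min

P reacted = 0.26 × 718 = 186.7 mol/min; ν_P = −1, so ξ = 186.7/1 = 186.7 mol/min.
Outlet amounts (n = n₀ + ν ξ):
  P: 718 − 1(186.7) = 531.3
  Q: 0 + 2(186.7) = 373.4
  R: 94.22 (inert)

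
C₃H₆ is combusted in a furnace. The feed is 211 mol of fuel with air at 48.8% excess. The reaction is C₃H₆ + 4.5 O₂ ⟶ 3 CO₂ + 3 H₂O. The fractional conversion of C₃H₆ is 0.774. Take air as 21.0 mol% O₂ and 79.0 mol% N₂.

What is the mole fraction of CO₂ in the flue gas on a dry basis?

Stoichiometric O₂ = 4.5 × 211 = 949.5 mol; O₂ fed = 949.5 × 1.488 = 1413 mol.
N₂ fed = 1413 × 79/21 = 5315 mol.
Fuel reacted = 0.774 × 211 → ξ = 163.3 mol.
Outlet (n = n₀ + ν ξ):
  C₃H₆: 211 − 1(163.3) = 47.69
  O₂: 1413 − 4.5(163.3) = 677.9
  N₂: 5315 (inert)
  CO₂: 0 + 3(163.3) = 489.9
  H₂O: 0 + 3(163.3) = 489.9
Dry total = 6531 mol; y_CO₂ (dry) = 489.9 / 6531 = 0.07502.

0.075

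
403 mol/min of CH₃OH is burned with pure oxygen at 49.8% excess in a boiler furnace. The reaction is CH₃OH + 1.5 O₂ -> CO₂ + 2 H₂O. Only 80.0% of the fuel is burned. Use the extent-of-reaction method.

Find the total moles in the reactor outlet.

1470 mol/min

Stoichiometric O₂ = 1.5 × 403 = 604.5 mol/min; O₂ fed = 604.5 × 1.498 = 905.5 mol/min.
Fuel reacted = 0.8 × 403 → ξ = 322.4 mol/min.
Outlet (n = n₀ + ν ξ):
  CH₃OH: 403 − 1(322.4) = 80.6
  O₂: 905.5 − 1.5(322.4) = 421.9
  CO₂: 0 + 1(322.4) = 322.4
  H₂O: 0 + 2(322.4) = 644.8
Total out = 80.6 + 421.9 + 322.4 + 644.8 = 1470 mol/min.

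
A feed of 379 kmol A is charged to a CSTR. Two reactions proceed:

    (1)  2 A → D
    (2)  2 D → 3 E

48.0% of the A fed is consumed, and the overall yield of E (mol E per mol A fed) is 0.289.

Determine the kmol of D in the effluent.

Conversion of A: A consumed = 2ξ₁ = 0.48 × 379 → ξ₁ = 90.96 kmol.
Yield of E: 3ξ₂ / 379 = 0.289 → ξ₂ = 36.51 kmol.
Outlet amounts (n = n₀ + Σ ν·ξ):
  A: 379 − 2(90.96) = 197.1
  D: 0 + 1(90.96) − 2(36.51) = 17.94
  E: 0 + 3(36.51) = 109.5

17.9 kmol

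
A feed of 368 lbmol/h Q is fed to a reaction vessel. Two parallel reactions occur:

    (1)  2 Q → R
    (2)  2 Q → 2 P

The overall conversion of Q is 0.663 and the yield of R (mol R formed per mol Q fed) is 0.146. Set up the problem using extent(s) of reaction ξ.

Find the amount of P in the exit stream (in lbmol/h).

Yield of R: 1ξ₁ / 368 = 0.146 → ξ₁ = 53.73 lbmol/h.
Conversion of Q: 2ξ₁ + 2ξ₂ = 0.663 × 368 = 244 → ξ₂ = 68.26 lbmol/h.
Outlet amounts (n = n₀ + Σ ν·ξ):
  Q: 368 − 2(53.73) − 2(68.26) = 124
  R: 0 + 1(53.73) = 53.73
  P: 0 + 2(68.26) = 136.5

137 lbmol/h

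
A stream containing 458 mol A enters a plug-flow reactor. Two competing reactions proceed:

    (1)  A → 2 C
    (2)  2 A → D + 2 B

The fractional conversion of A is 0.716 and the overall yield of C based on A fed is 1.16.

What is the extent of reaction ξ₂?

Yield of C: 2ξ₁ / 458 = 1.16 → ξ₁ = 265.6 mol.
Conversion of A: 1ξ₁ + 2ξ₂ = 0.716 × 458 = 327.9 → ξ₂ = 31.14 mol.
Outlet amounts (n = n₀ + Σ ν·ξ):
  A: 458 − 1(265.6) − 2(31.14) = 130.1
  C: 0 + 2(265.6) = 531.3
  D: 0 + 1(31.14) = 31.14
  B: 0 + 2(31.14) = 62.29

ξ₂ = 31.1 mol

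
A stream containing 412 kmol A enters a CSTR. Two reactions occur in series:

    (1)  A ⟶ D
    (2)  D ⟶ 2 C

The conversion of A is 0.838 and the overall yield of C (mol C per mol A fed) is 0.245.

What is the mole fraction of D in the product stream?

Conversion of A: A consumed = 1ξ₁ = 0.838 × 412 → ξ₁ = 345.3 kmol.
Yield of C: 2ξ₂ / 412 = 0.245 → ξ₂ = 50.47 kmol.
Outlet amounts (n = n₀ + Σ ν·ξ):
  A: 412 − 1(345.3) = 66.74
  D: 0 + 1(345.3) − 1(50.47) = 294.8
  C: 0 + 2(50.47) = 100.9
Total out = 462.5 kmol; y_D = 294.8 / 462.5 = 0.6374.

0.637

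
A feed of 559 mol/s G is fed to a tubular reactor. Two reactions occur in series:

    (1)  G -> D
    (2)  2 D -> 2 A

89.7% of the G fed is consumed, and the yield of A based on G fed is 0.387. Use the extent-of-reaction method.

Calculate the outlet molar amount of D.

285 mol/s

Conversion of G: G consumed = 1ξ₁ = 0.897 × 559 → ξ₁ = 501.4 mol/s.
Yield of A: 2ξ₂ / 559 = 0.387 → ξ₂ = 108.2 mol/s.
Outlet amounts (n = n₀ + Σ ν·ξ):
  G: 559 − 1(501.4) = 57.58
  D: 0 + 1(501.4) − 2(108.2) = 285.1
  A: 0 + 2(108.2) = 216.3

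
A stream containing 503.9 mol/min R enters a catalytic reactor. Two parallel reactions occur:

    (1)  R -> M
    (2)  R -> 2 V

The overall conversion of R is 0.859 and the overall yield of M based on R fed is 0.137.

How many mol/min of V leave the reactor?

Yield of M: 1ξ₁ / 503.9 = 0.137 → ξ₁ = 69.03 mol/min.
Conversion of R: 1ξ₁ + 1ξ₂ = 0.859 × 503.9 = 432.9 → ξ₂ = 363.8 mol/min.
Outlet amounts (n = n₀ + Σ ν·ξ):
  R: 503.9 − 1(69.03) − 1(363.8) = 71.05
  M: 0 + 1(69.03) = 69.03
  V: 0 + 2(363.8) = 727.6

728 mol/min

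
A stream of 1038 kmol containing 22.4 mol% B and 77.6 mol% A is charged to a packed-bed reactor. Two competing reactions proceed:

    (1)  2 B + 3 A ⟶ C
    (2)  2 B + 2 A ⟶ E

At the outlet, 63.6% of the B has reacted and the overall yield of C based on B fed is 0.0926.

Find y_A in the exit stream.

Yield of C: 1ξ₁ / 232.5 = 0.0926 → ξ₁ = 21.53 kmol.
Conversion of B: 2ξ₁ + 2ξ₂ = 0.636 × 232.5 = 147.9 → ξ₂ = 52.41 kmol.
Outlet amounts (n = n₀ + Σ ν·ξ):
  B: 232.5 − 2(21.53) − 2(52.41) = 84.63
  A: 805.5 − 3(21.53) − 2(52.41) = 636.1
  C: 0 + 1(21.53) = 21.53
  E: 0 + 1(52.41) = 52.41
Total out = 794.7 kmol; y_A = 636.1 / 794.7 = 0.8004.

0.8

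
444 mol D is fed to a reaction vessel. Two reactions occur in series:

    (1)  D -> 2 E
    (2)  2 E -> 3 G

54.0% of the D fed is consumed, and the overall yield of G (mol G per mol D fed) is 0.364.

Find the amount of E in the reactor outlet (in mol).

372 mol

Conversion of D: D consumed = 1ξ₁ = 0.54 × 444 → ξ₁ = 239.8 mol.
Yield of G: 3ξ₂ / 444 = 0.364 → ξ₂ = 53.87 mol.
Outlet amounts (n = n₀ + Σ ν·ξ):
  D: 444 − 1(239.8) = 204.2
  E: 0 + 2(239.8) − 2(53.87) = 371.8
  G: 0 + 3(53.87) = 161.6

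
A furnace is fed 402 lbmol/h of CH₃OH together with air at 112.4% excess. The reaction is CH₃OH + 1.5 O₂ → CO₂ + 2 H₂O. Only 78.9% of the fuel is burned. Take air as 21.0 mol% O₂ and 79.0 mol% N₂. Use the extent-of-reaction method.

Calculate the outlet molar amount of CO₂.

317 lbmol/h

Stoichiometric O₂ = 1.5 × 402 = 603 lbmol/h; O₂ fed = 603 × 2.124 = 1281 lbmol/h.
N₂ fed = 1281 × 79/21 = 4818 lbmol/h.
Fuel reacted = 0.789 × 402 → ξ = 317.2 lbmol/h.
Outlet (n = n₀ + ν ξ):
  CH₃OH: 402 − 1(317.2) = 84.82
  O₂: 1281 − 1.5(317.2) = 805
  N₂: 4818 (inert)
  CO₂: 0 + 1(317.2) = 317.2
  H₂O: 0 + 2(317.2) = 634.4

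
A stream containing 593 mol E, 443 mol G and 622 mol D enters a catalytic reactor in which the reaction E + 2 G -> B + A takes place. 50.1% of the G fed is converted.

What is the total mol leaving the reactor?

G reacted = 0.501 × 443 = 221.9 mol; ν_G = −2, so ξ = 221.9/2 = 111 mol.
Outlet amounts (n = n₀ + ν ξ):
  E: 593 − 1(111) = 482
  G: 443 − 2(111) = 221.1
  B: 0 + 1(111) = 111
  A: 0 + 1(111) = 111
  D: 622 (inert)
Total out = 482 + 221.1 + 111 + 111 + 622 = 1547 mol.

1550 mol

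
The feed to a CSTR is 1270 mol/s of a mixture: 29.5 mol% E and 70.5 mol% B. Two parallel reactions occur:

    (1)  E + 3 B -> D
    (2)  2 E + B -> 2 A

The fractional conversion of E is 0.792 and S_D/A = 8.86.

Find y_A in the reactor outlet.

Conversion of E: E consumed = 0.792 × 374.6 = 296.7 mol/s = 1ξ₁ + 2ξ₂.
Selectivity: 1ξ₁ / (2ξ₂) = 8.86 → ξ₁ = 17.72 ξ₂.
Substitute: (1·17.72 + 2) ξ₂ = 296.7 → ξ₂ = 15.05 mol/s, ξ₁ = 266.6 mol/s.
Outlet amounts (n = n₀ + Σ ν·ξ):
  E: 374.6 − 1(266.6) − 2(15.05) = 77.93
  B: 895.4 − 3(266.6) − 1(15.05) = 80.42
  D: 0 + 1(266.6) = 266.6
  A: 0 + 2(15.05) = 30.09
Total out = 455.1 mol/s; y_A = 30.09 / 455.1 = 0.06613.

0.0661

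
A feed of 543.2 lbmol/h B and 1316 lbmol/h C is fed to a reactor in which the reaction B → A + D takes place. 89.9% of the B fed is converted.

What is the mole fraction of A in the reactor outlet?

0.208

B reacted = 0.899 × 543.2 = 488.3 lbmol/h; ν_B = −1, so ξ = 488.3/1 = 488.3 lbmol/h.
Outlet amounts (n = n₀ + ν ξ):
  B: 543.2 − 1(488.3) = 54.86
  A: 0 + 1(488.3) = 488.3
  D: 0 + 1(488.3) = 488.3
  C: 1316 (inert)
Total out = 2348 lbmol/h; y_A = 488.3 / 2348 = 0.208.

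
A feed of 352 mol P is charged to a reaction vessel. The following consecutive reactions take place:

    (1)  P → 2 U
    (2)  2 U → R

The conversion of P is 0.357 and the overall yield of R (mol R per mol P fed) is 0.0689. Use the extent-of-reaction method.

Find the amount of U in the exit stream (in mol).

Conversion of P: P consumed = 1ξ₁ = 0.357 × 352 → ξ₁ = 125.7 mol.
Yield of R: 1ξ₂ / 352 = 0.0689 → ξ₂ = 24.25 mol.
Outlet amounts (n = n₀ + Σ ν·ξ):
  P: 352 − 1(125.7) = 226.3
  U: 0 + 2(125.7) − 2(24.25) = 202.8
  R: 0 + 1(24.25) = 24.25

203 mol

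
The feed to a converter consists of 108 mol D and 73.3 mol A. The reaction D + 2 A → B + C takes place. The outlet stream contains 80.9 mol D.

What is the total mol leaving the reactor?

For D: n = n₀ − 1ξ → 80.9 = 108 − 1ξ, giving ξ = 27.1 mol.
Outlet amounts (n = n₀ + ν ξ):
  D: 108 − 1(27.1) = 80.9
  A: 73.3 − 2(27.1) = 19.1
  B: 0 + 1(27.1) = 27.1
  C: 0 + 1(27.1) = 27.1
Total out = 80.9 + 19.1 + 27.1 + 27.1 = 154.2 mol.

154 mol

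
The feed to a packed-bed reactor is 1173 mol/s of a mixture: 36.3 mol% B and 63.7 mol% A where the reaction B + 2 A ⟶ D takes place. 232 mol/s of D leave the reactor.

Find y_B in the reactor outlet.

0.273

For D: n = n₀ + 1ξ → 232 = 0 + 1ξ, giving ξ = 232 mol/s.
Outlet amounts (n = n₀ + ν ξ):
  B: 425.8 − 1(232) = 193.8
  A: 747.2 − 2(232) = 283.2
  D: 0 + 1(232) = 232
Total out = 709 mol/s; y_B = 193.8 / 709 = 0.2733.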